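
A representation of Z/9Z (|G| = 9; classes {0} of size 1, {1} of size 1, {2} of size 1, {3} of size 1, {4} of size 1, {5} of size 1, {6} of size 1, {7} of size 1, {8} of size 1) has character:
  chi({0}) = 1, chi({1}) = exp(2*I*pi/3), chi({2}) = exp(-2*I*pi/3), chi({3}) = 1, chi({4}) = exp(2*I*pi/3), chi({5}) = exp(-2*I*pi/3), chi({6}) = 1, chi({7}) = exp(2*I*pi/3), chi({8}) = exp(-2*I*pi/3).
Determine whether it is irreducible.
Irreducible: <chi, chi> = 1.

<chi, chi> = (1/|G|) sum_C |C| * |chi(C)|^2 = (1/9)[1*|1|^2 + 1*|exp(2*I*pi/3)|^2 + 1*|exp(-2*I*pi/3)|^2 + 1*|1|^2 + 1*|exp(2*I*pi/3)|^2 + 1*|exp(-2*I*pi/3)|^2 + 1*|1|^2 + 1*|exp(2*I*pi/3)|^2 + 1*|exp(-2*I*pi/3)|^2]
  = (1/9)[(1) + (1) + (1) + (1) + (1) + (1) + (1) + (1) + (1)] = 9/9 = 1.
(Exp terms are combined using exp(i*s)*conj(exp(i*t)) = exp(i*(s-t)), and sums of them are collapsed using the identity that for every m > 1 the m distinct m-th roots of unity sum to 0, e.g. 1 + exp(2*I*pi/3) + exp(-2*I*pi/3) = 0.)
A character is irreducible iff <chi, chi> = 1, so this representation is irreducible.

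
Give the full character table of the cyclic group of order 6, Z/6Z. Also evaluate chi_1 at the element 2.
Character table of Z/6Z (irreps indexed chi_0,...,chi_5 with chi_k(m) = zeta_6^(k*m), zeta_6 = exp(2*pi*i/6)):
  irrep \ class  {0} (size 1)  {1} (size 1)    {2} (size 1)    {3} (size 1)  {4} (size 1)    {5} (size 1)  
  chi_0          1             1               1               1             1               1             
  chi_1          1             exp(I*pi/3)     exp(2*I*pi/3)   -1            exp(-2*I*pi/3)  exp(-I*pi/3)  
  chi_2          1             exp(2*I*pi/3)   exp(-2*I*pi/3)  1             exp(2*I*pi/3)   exp(-2*I*pi/3)
  chi_3          1             -1              1               -1            1               -1            
  chi_4          1             exp(-2*I*pi/3)  exp(2*I*pi/3)   1             exp(-2*I*pi/3)  exp(2*I*pi/3) 
  chi_5          1             exp(-I*pi/3)    exp(-2*I*pi/3)  -1            exp(2*I*pi/3)   exp(I*pi/3)   

Spot check: chi_1(2) = zeta_6^(1*2) = zeta_6^2 = exp(2*I*pi/3).

Derivation: Z/6Z is abelian, so all 6 irreducible complex representations are 1-dimensional. They are given by chi_k(m) = zeta_6^(k*m) for k = 0,...,5. Row orthogonality: sum_m chi_k(m) conj(chi_l(m)) = 6 * [k = l].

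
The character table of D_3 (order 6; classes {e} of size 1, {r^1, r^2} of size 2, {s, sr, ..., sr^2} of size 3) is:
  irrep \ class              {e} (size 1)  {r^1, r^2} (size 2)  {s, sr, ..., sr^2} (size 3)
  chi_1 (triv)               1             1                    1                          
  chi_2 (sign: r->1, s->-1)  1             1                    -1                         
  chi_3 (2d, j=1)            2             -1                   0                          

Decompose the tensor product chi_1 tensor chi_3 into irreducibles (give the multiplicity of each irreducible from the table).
chi_1 tensor chi_3 = chi_3 (all other irreducibles have multiplicity 0).

Proof sketch: The character of a tensor product is the pointwise product (chi_1 * chi_3)(C) = chi_1(C) * chi_3(C):
  {e}: (1)*(2), {r^1, r^2}: (1)*(-1), {s, sr, ..., sr^2}: (1)*(0)
so (chi_1 * chi_3) takes values
  {e} -> 2, {r^1, r^2} -> -1, {s, sr, ..., sr^2} -> 0.
Now take the inner product of this character with each irreducible chi from the table, <chi_1*chi_3, chi> = (1/6) sum_C |C| (chi_1*chi_3)(C) conj(chi(C)):
  <chi_1*chi_3, chi_1> = (1/6)[1*(2)*conj(1) + 2*(-1)*conj(1) + 3*(0)*conj(1)]
      = (1/6)[(2) + (-2) + (0)] = 0/6 = 0
  <chi_1*chi_3, chi_2> = (1/6)[1*(2)*conj(1) + 2*(-1)*conj(1) + 3*(0)*conj(-1)]
      = (1/6)[(2) + (-2) + (0)] = 0/6 = 0
  <chi_1*chi_3, chi_3> = (1/6)[1*(2)*conj(2) + 2*(-1)*conj(-1) + 3*(0)*conj(0)]
      = (1/6)[(4) + (2) + (0)] = 6/6 = 1
Hence the multiplicities are chi_3: 1. Dimension check: dim(chi_1)*dim(chi_3) = 1*2 = 2 and sum (mult * dim) = 1*2 = 2.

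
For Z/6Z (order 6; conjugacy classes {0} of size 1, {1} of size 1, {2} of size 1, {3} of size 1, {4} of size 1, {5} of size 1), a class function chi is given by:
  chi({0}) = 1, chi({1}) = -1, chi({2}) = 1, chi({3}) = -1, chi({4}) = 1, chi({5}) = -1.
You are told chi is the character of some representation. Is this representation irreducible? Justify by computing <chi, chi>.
Irreducible: <chi, chi> = 1.

Reasoning: <chi, chi> = (1/|G|) sum_C |C| * |chi(C)|^2 = (1/6)[1*|1|^2 + 1*|-1|^2 + 1*|1|^2 + 1*|-1|^2 + 1*|1|^2 + 1*|-1|^2]
  = (1/6)[(1) + (1) + (1) + (1) + (1) + (1)] = 6/6 = 1.
(Exp terms are combined using exp(i*s)*conj(exp(i*t)) = exp(i*(s-t)), and sums of them are collapsed using the identity that for every m > 1 the m distinct m-th roots of unity sum to 0, e.g. 1 + exp(2*I*pi/3) + exp(-2*I*pi/3) = 0.)
A character is irreducible iff <chi, chi> = 1, so this representation is irreducible.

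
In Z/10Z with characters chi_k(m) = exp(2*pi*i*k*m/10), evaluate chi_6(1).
chi_6(1) = zeta_10^6 = exp(-4*I*pi/5)

Justification: chi_6(1) = zeta_10^(6*1) = zeta_10^6. Since zeta_10^10 = 1, this equals zeta_10^6 = exp(2*pi*i*6/10) = exp(-4*I*pi/5).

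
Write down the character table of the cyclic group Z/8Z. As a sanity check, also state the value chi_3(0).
Character table of Z/8Z (irreps indexed chi_0,...,chi_7 with chi_k(m) = zeta_8^(k*m), zeta_8 = exp(2*pi*i/8)):
  irrep \ class  {0} (size 1)  {1} (size 1)    {2} (size 1)  {3} (size 1)    {4} (size 1)  {5} (size 1)    {6} (size 1)  {7} (size 1)  
  chi_0          1             1               1             1               1             1               1             1             
  chi_1          1             exp(I*pi/4)     I             exp(3*I*pi/4)   -1            exp(-3*I*pi/4)  -I            exp(-I*pi/4)  
  chi_2          1             I               -1            -I              1             I               -1            -I            
  chi_3          1             exp(3*I*pi/4)   -I            exp(I*pi/4)     -1            exp(-I*pi/4)    I             exp(-3*I*pi/4)
  chi_4          1             -1              1             -1              1             -1              1             -1            
  chi_5          1             exp(-3*I*pi/4)  I             exp(-I*pi/4)    -1            exp(I*pi/4)     -I            exp(3*I*pi/4) 
  chi_6          1             -I              -1            I               1             -I              -1            I             
  chi_7          1             exp(-I*pi/4)    -I            exp(-3*I*pi/4)  -1            exp(3*I*pi/4)   I             exp(I*pi/4)   

Spot check: chi_3(0) = zeta_8^(3*0) = zeta_8^0 = 1.

Why: Z/8Z is abelian, so all 8 irreducible complex representations are 1-dimensional. They are given by chi_k(m) = zeta_8^(k*m) for k = 0,...,7. Row orthogonality: sum_m chi_k(m) conj(chi_l(m)) = 8 * [k = l].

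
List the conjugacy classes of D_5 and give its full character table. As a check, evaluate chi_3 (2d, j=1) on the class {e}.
Conjugacy classes: {e} of size 1, {r^1, r^4} of size 2, {r^2, r^3} of size 2, {s, sr, ..., sr^4} of size 5.
Character table:
  irrep \ class              {e} (size 1)  {r^1, r^4} (size 2)  {r^2, r^3} (size 2)  {s, sr, ..., sr^4} (size 5)
  chi_1 (triv)               1             1                    1                    1                          
  chi_2 (sign: r->1, s->-1)  1             1                    1                    -1                         
  chi_3 (2d, j=1)            2             -1/2 + sqrt(5)/2     -sqrt(5)/2 - 1/2     0                          
  chi_4 (2d, j=2)            2             -sqrt(5)/2 - 1/2     -1/2 + sqrt(5)/2     0                          

Spot check: chi_3 (2d, j=1) on {e} = 2.

Details: D_5 has order 2*5 = 10 with 4 conjugacy classes, hence 4 irreducibles. Sum of squared dims 1 + 1 + 4 + 4 = 10 = |G|. Linear characters come from the abelianisation; the 2-dimensional irreps have character r^k -> 2*cos(2*pi*j*k/5), reflections -> 0.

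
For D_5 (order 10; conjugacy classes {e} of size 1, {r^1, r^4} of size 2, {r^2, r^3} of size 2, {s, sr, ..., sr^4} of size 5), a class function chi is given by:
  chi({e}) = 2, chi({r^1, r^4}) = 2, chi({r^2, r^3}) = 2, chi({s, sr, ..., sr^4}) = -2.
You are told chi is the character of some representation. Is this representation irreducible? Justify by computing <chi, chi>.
Not irreducible (reducible): <chi, chi> = 4 > 1.

Proof sketch: <chi, chi> = (1/|G|) sum_C |C| * |chi(C)|^2 = (1/10)[1*|2|^2 + 2*|2|^2 + 2*|2|^2 + 5*|-2|^2]
  = (1/10)[(4) + (8) + (8) + (20)] = 40/10 = 4.
A character is irreducible iff <chi, chi> = 1, so this representation is reducible.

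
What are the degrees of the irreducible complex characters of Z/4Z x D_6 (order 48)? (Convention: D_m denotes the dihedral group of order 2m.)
Dimensions: 1, 1, 1, 1, 1, 1, 1, 1, 1, 1, 1, 1, 1, 1, 1, 1, 2, 2, 2, 2, 2, 2, 2, 2

Argument: There are 24 irreducibles (= number of conjugacy classes). Their dimensions d_i satisfy sum d_i^2 = |G| = 48: 1 + 1 + 1 + 1 + 1 + 1 + 1 + 1 + 1 + 1 + 1 + 1 + 1 + 1 + 1 + 1 + 4 + 4 + 4 + 4 + 4 + 4 + 4 + 4 = 48. (For the product with Z/4Z: each of the 4 1-dim characters of Z/4Z tensors with each irrep of D_6, giving 4 copies of each D_6-dimension.)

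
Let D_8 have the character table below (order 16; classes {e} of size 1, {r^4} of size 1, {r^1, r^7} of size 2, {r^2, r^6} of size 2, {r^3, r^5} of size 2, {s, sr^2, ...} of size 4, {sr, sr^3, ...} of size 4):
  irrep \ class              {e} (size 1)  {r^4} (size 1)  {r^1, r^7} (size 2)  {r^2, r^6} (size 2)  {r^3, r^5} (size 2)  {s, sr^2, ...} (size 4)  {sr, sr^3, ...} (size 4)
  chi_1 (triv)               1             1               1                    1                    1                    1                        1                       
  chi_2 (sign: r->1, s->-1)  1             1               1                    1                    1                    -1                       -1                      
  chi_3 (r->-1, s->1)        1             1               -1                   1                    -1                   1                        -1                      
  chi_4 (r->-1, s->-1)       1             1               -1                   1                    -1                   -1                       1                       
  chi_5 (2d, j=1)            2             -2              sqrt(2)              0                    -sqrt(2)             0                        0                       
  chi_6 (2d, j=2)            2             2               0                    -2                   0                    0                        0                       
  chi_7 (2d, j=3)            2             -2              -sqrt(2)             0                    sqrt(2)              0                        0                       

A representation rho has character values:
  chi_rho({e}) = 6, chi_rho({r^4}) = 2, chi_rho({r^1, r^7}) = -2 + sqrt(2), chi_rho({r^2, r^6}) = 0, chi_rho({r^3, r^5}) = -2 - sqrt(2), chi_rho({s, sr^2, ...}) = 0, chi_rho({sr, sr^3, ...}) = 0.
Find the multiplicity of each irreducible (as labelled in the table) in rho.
Multiplicities: chi_1: 0, chi_2: 0, chi_3: 1, chi_4: 1, chi_5: 1, chi_6: 1, chi_7: 0.

Argument: Use <chi_rho, chi> = (1/|G|) sum_C |C| * chi_rho(C) * conj(chi(C)) with |G| = 16 for each irreducible chi in the table:
  <chi_rho, chi_1> = (1/16)[1*(6)*conj(1) + 1*(2)*conj(1) + 2*(-2 + sqrt(2))*conj(1) + 2*(0)*conj(1) + 2*(-2 - sqrt(2))*conj(1) + 4*(0)*conj(1) + 4*(0)*conj(1)]
      = (1/16)[(6) + (2) + (-4 + 2*sqrt(2)) + (0) + (-4 - 2*sqrt(2)) + (0) + (0)] = 0/16 = 0
  <chi_rho, chi_2> = (1/16)[1*(6)*conj(1) + 1*(2)*conj(1) + 2*(-2 + sqrt(2))*conj(1) + 2*(0)*conj(1) + 2*(-2 - sqrt(2))*conj(1) + 4*(0)*conj(-1) + 4*(0)*conj(-1)]
      = (1/16)[(6) + (2) + (-4 + 2*sqrt(2)) + (0) + (-4 - 2*sqrt(2)) + (0) + (0)] = 0/16 = 0
  <chi_rho, chi_3> = (1/16)[1*(6)*conj(1) + 1*(2)*conj(1) + 2*(-2 + sqrt(2))*conj(-1) + 2*(0)*conj(1) + 2*(-2 - sqrt(2))*conj(-1) + 4*(0)*conj(1) + 4*(0)*conj(-1)]
      = (1/16)[(6) + (2) + (4 - 2*sqrt(2)) + (0) + (2*sqrt(2) + 4) + (0) + (0)] = 16/16 = 1
  <chi_rho, chi_4> = (1/16)[1*(6)*conj(1) + 1*(2)*conj(1) + 2*(-2 + sqrt(2))*conj(-1) + 2*(0)*conj(1) + 2*(-2 - sqrt(2))*conj(-1) + 4*(0)*conj(-1) + 4*(0)*conj(1)]
      = (1/16)[(6) + (2) + (4 - 2*sqrt(2)) + (0) + (2*sqrt(2) + 4) + (0) + (0)] = 16/16 = 1
  <chi_rho, chi_5> = (1/16)[1*(6)*conj(2) + 1*(2)*conj(-2) + 2*(-2 + sqrt(2))*conj(sqrt(2)) + 2*(0)*conj(0) + 2*(-2 - sqrt(2))*conj(-sqrt(2)) + 4*(0)*conj(0) + 4*(0)*conj(0)]
      = (1/16)[(12) + (-4) + (4 - 4*sqrt(2)) + (0) + (4 + 4*sqrt(2)) + (0) + (0)] = 16/16 = 1
  <chi_rho, chi_6> = (1/16)[1*(6)*conj(2) + 1*(2)*conj(2) + 2*(-2 + sqrt(2))*conj(0) + 2*(0)*conj(-2) + 2*(-2 - sqrt(2))*conj(0) + 4*(0)*conj(0) + 4*(0)*conj(0)]
      = (1/16)[(12) + (4) + (0) + (0) + (0) + (0) + (0)] = 16/16 = 1
  <chi_rho, chi_7> = (1/16)[1*(6)*conj(2) + 1*(2)*conj(-2) + 2*(-2 + sqrt(2))*conj(-sqrt(2)) + 2*(0)*conj(0) + 2*(-2 - sqrt(2))*conj(sqrt(2)) + 4*(0)*conj(0) + 4*(0)*conj(0)]
      = (1/16)[(12) + (-4) + (-4 + 4*sqrt(2)) + (0) + (-4*sqrt(2) - 4) + (0) + (0)] = 0/16 = 0
Dimension check: dim(rho) = sum (mult * dim) = 0*1 + 0*1 + 1*1 + 1*1 + 1*2 + 1*2 + 0*2 = 6 = chi_rho(e) = 6.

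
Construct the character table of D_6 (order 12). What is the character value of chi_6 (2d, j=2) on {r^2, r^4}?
Conjugacy classes: {e} of size 1, {r^3} of size 1, {r^1, r^5} of size 2, {r^2, r^4} of size 2, {s, sr^2, ...} of size 3, {sr, sr^3, ...} of size 3.
Character table:
  irrep \ class              {e} (size 1)  {r^3} (size 1)  {r^1, r^5} (size 2)  {r^2, r^4} (size 2)  {s, sr^2, ...} (size 3)  {sr, sr^3, ...} (size 3)
  chi_1 (triv)               1             1               1                    1                    1                        1                       
  chi_2 (sign: r->1, s->-1)  1             1               1                    1                    -1                       -1                      
  chi_3 (r->-1, s->1)        1             -1              -1                   1                    1                        -1                      
  chi_4 (r->-1, s->-1)       1             -1              -1                   1                    -1                       1                       
  chi_5 (2d, j=1)            2             -2              1                    -1                   0                        0                       
  chi_6 (2d, j=2)            2             2               -1                   -1                   0                        0                       

Spot check: chi_6 (2d, j=2) on {r^2, r^4} = -1.

Proof sketch: D_6 has order 2*6 = 12 with 6 conjugacy classes, hence 6 irreducibles. Sum of squared dims 1 + 1 + 1 + 1 + 4 + 4 = 12 = |G|. Linear characters come from the abelianisation; the 2-dimensional irreps have character r^k -> 2*cos(2*pi*j*k/6), reflections -> 0.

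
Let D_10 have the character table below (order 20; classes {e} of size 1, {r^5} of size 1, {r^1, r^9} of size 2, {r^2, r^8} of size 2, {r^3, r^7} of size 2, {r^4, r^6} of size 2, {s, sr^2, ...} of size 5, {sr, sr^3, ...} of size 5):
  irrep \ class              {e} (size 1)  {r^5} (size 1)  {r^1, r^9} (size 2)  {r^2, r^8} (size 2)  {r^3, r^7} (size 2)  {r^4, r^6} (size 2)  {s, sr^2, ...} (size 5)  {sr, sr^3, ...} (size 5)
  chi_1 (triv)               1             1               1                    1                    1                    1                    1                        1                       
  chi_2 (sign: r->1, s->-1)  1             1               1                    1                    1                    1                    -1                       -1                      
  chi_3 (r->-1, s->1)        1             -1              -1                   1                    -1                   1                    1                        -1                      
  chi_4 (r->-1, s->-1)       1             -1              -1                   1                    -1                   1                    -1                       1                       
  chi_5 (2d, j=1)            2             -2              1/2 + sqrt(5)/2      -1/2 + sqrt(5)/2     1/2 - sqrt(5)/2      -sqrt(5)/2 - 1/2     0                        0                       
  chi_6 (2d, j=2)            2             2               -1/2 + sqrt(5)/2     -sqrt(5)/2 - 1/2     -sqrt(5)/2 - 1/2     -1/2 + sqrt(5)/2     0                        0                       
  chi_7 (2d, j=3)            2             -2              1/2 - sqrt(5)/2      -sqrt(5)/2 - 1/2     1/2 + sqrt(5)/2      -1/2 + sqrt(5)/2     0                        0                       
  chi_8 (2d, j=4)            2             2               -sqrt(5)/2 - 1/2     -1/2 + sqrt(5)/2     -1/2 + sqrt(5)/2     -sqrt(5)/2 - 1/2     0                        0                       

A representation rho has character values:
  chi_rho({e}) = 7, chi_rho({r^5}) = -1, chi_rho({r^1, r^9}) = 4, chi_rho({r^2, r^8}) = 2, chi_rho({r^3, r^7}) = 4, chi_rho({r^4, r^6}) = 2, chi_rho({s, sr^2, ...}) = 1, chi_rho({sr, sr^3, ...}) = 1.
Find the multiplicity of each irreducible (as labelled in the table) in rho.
Multiplicities: chi_1: 2, chi_2: 1, chi_3: 0, chi_4: 0, chi_5: 1, chi_6: 0, chi_7: 1, chi_8: 0.

Solution. Use <chi_rho, chi> = (1/|G|) sum_C |C| * chi_rho(C) * conj(chi(C)) with |G| = 20 for each irreducible chi in the table:
  <chi_rho, chi_1> = (1/20)[1*(7)*conj(1) + 1*(-1)*conj(1) + 2*(4)*conj(1) + 2*(2)*conj(1) + 2*(4)*conj(1) + 2*(2)*conj(1) + 5*(1)*conj(1) + 5*(1)*conj(1)]
      = (1/20)[(7) + (-1) + (8) + (4) + (8) + (4) + (5) + (5)] = 40/20 = 2
  <chi_rho, chi_2> = (1/20)[1*(7)*conj(1) + 1*(-1)*conj(1) + 2*(4)*conj(1) + 2*(2)*conj(1) + 2*(4)*conj(1) + 2*(2)*conj(1) + 5*(1)*conj(-1) + 5*(1)*conj(-1)]
      = (1/20)[(7) + (-1) + (8) + (4) + (8) + (4) + (-5) + (-5)] = 20/20 = 1
  <chi_rho, chi_3> = (1/20)[1*(7)*conj(1) + 1*(-1)*conj(-1) + 2*(4)*conj(-1) + 2*(2)*conj(1) + 2*(4)*conj(-1) + 2*(2)*conj(1) + 5*(1)*conj(1) + 5*(1)*conj(-1)]
      = (1/20)[(7) + (1) + (-8) + (4) + (-8) + (4) + (5) + (-5)] = 0/20 = 0
  <chi_rho, chi_4> = (1/20)[1*(7)*conj(1) + 1*(-1)*conj(-1) + 2*(4)*conj(-1) + 2*(2)*conj(1) + 2*(4)*conj(-1) + 2*(2)*conj(1) + 5*(1)*conj(-1) + 5*(1)*conj(1)]
      = (1/20)[(7) + (1) + (-8) + (4) + (-8) + (4) + (-5) + (5)] = 0/20 = 0
  <chi_rho, chi_5> = (1/20)[1*(7)*conj(2) + 1*(-1)*conj(-2) + 2*(4)*conj(1/2 + sqrt(5)/2) + 2*(2)*conj(-1/2 + sqrt(5)/2) + 2*(4)*conj(1/2 - sqrt(5)/2) + 2*(2)*conj(-sqrt(5)/2 - 1/2) + 5*(1)*conj(0) + 5*(1)*conj(0)]
      = (1/20)[(14) + (2) + (4 + 4*sqrt(5)) + (-2 + 2*sqrt(5)) + (4 - 4*sqrt(5)) + (-2*sqrt(5) - 2) + (0) + (0)] = 20/20 = 1
  <chi_rho, chi_6> = (1/20)[1*(7)*conj(2) + 1*(-1)*conj(2) + 2*(4)*conj(-1/2 + sqrt(5)/2) + 2*(2)*conj(-sqrt(5)/2 - 1/2) + 2*(4)*conj(-sqrt(5)/2 - 1/2) + 2*(2)*conj(-1/2 + sqrt(5)/2) + 5*(1)*conj(0) + 5*(1)*conj(0)]
      = (1/20)[(14) + (-2) + (-4 + 4*sqrt(5)) + (-2*sqrt(5) - 2) + (-4*sqrt(5) - 4) + (-2 + 2*sqrt(5)) + (0) + (0)] = 0/20 = 0
  <chi_rho, chi_7> = (1/20)[1*(7)*conj(2) + 1*(-1)*conj(-2) + 2*(4)*conj(1/2 - sqrt(5)/2) + 2*(2)*conj(-sqrt(5)/2 - 1/2) + 2*(4)*conj(1/2 + sqrt(5)/2) + 2*(2)*conj(-1/2 + sqrt(5)/2) + 5*(1)*conj(0) + 5*(1)*conj(0)]
      = (1/20)[(14) + (2) + (4 - 4*sqrt(5)) + (-2*sqrt(5) - 2) + (4 + 4*sqrt(5)) + (-2 + 2*sqrt(5)) + (0) + (0)] = 20/20 = 1
  <chi_rho, chi_8> = (1/20)[1*(7)*conj(2) + 1*(-1)*conj(2) + 2*(4)*conj(-sqrt(5)/2 - 1/2) + 2*(2)*conj(-1/2 + sqrt(5)/2) + 2*(4)*conj(-1/2 + sqrt(5)/2) + 2*(2)*conj(-sqrt(5)/2 - 1/2) + 5*(1)*conj(0) + 5*(1)*conj(0)]
      = (1/20)[(14) + (-2) + (-4*sqrt(5) - 4) + (-2 + 2*sqrt(5)) + (-4 + 4*sqrt(5)) + (-2*sqrt(5) - 2) + (0) + (0)] = 0/20 = 0
Dimension check: dim(rho) = sum (mult * dim) = 2*1 + 1*1 + 0*1 + 0*1 + 1*2 + 0*2 + 1*2 + 0*2 = 7 = chi_rho(e) = 7.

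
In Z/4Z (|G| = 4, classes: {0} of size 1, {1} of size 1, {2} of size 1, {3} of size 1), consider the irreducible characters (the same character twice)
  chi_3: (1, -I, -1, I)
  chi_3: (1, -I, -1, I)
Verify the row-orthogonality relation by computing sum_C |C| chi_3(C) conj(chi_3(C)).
Sum = 4 = |G| = 4; so <chi_3, chi_3> = 1 (norm-1 confirms irreducibility).

Reasoning: Compute term by term over conjugacy classes (|C| * chi_3(C) * conj(chi_3(C))):
  1*(1)*conj(1) + 1*(-I)*conj(-I) + 1*(-1)*conj(-1) + 1*(I)*conj(I)
  = (1) + (1) + (1) + (1)
  = 4.
(Exp terms are combined using exp(i*s)*conj(exp(i*t)) = exp(i*(s-t)), and sums of them are collapsed using the identity that for every m > 1 the m distinct m-th roots of unity sum to 0, e.g. 1 + exp(2*I*pi/3) + exp(-2*I*pi/3) = 0.)
Dividing by |G| = 4 gives 4/4 = 1, matching the row-orthogonality relation <chi_3, chi_3> = [chi_3 = chi_3].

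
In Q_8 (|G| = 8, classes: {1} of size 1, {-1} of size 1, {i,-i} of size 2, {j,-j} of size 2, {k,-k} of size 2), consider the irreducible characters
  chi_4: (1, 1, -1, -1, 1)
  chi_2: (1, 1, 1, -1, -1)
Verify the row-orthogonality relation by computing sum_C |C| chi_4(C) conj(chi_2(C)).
Sum = 0; so <chi_4, chi_2> = 0 (distinct irreducibles are orthogonal).

Why: Compute term by term over conjugacy classes (|C| * chi_4(C) * conj(chi_2(C))):
  1*(1)*conj(1) + 1*(1)*conj(1) + 2*(-1)*conj(1) + 2*(-1)*conj(-1) + 2*(1)*conj(-1)
  = (1) + (1) + (-2) + (2) + (-2)
  = 0.
Dividing by |G| = 8 gives 0/8 = 0, matching the row-orthogonality relation <chi_4, chi_2> = [chi_4 = chi_2].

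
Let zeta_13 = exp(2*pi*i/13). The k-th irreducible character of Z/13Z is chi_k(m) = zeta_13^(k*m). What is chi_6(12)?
chi_6(12) = zeta_13^72 = exp(-12*I*pi/13)

Argument: chi_6(12) = zeta_13^(6*12) = zeta_13^72. Since zeta_13^13 = 1, this equals zeta_13^7 = exp(2*pi*i*7/13) = exp(-12*I*pi/13).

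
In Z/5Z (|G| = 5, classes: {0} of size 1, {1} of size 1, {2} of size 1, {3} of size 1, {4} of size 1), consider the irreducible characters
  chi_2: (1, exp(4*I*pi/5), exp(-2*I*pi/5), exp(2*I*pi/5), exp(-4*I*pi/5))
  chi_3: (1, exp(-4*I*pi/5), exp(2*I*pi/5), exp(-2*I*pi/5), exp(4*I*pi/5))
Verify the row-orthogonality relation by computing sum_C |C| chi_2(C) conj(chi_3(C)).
Sum = 0; so <chi_2, chi_3> = 0 (distinct irreducibles are orthogonal).

Details: Compute term by term over conjugacy classes (|C| * chi_2(C) * conj(chi_3(C))):
  1*(1)*conj(1) + 1*(exp(4*I*pi/5))*conj(exp(-4*I*pi/5)) + 1*(exp(-2*I*pi/5))*conj(exp(2*I*pi/5)) + 1*(exp(2*I*pi/5))*conj(exp(-2*I*pi/5)) + 1*(exp(-4*I*pi/5))*conj(exp(4*I*pi/5))
  = (1) + (exp(-2*I*pi/5)) + (exp(-4*I*pi/5)) + (exp(4*I*pi/5)) + (exp(2*I*pi/5))
  = 0.
(Exp terms are combined using exp(i*s)*conj(exp(i*t)) = exp(i*(s-t)), and sums of them are collapsed using the identity that for every m > 1 the m distinct m-th roots of unity sum to 0, e.g. 1 + exp(2*I*pi/3) + exp(-2*I*pi/3) = 0.)
Dividing by |G| = 5 gives 0/5 = 0, matching the row-orthogonality relation <chi_2, chi_3> = [chi_2 = chi_3].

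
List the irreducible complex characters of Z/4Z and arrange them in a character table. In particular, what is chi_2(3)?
Character table of Z/4Z (irreps indexed chi_0,...,chi_3 with chi_k(m) = zeta_4^(k*m), zeta_4 = exp(2*pi*i/4)):
  irrep \ class  {0} (size 1)  {1} (size 1)  {2} (size 1)  {3} (size 1)
  chi_0          1             1             1             1           
  chi_1          1             I             -1            -I          
  chi_2          1             -1            1             -1          
  chi_3          1             -I            -1            I           

Spot check: chi_2(3) = zeta_4^(2*3) = zeta_4^6 = -1.

Why: Z/4Z is abelian, so all 4 irreducible complex representations are 1-dimensional. They are given by chi_k(m) = zeta_4^(k*m) for k = 0,...,3. Row orthogonality: sum_m chi_k(m) conj(chi_l(m)) = 4 * [k = l].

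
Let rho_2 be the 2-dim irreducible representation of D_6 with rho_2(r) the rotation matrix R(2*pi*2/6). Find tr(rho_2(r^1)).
chi_{rho_2}(r^1) = 2*cos(2*pi*2*1/6) = -1

rho_2(r^1) is rotation by angle 2*pi*2*1/6, whose trace is 2*cos(2*pi*2*1/6) = -1.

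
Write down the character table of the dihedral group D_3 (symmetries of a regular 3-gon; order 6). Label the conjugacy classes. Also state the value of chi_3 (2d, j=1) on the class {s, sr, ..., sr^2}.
Conjugacy classes: {e} of size 1, {r^1, r^2} of size 2, {s, sr, ..., sr^2} of size 3.
Character table:
  irrep \ class              {e} (size 1)  {r^1, r^2} (size 2)  {s, sr, ..., sr^2} (size 3)
  chi_1 (triv)               1             1                    1                          
  chi_2 (sign: r->1, s->-1)  1             1                    -1                         
  chi_3 (2d, j=1)            2             -1                   0                          

Spot check: chi_3 (2d, j=1) on {s, sr, ..., sr^2} = 0.

Explanation: D_3 has order 2*3 = 6 with 3 conjugacy classes, hence 3 irreducibles. Sum of squared dims 1 + 1 + 4 = 6 = |G|. Linear characters come from the abelianisation; the 2-dimensional irreps have character r^k -> 2*cos(2*pi*j*k/3), reflections -> 0.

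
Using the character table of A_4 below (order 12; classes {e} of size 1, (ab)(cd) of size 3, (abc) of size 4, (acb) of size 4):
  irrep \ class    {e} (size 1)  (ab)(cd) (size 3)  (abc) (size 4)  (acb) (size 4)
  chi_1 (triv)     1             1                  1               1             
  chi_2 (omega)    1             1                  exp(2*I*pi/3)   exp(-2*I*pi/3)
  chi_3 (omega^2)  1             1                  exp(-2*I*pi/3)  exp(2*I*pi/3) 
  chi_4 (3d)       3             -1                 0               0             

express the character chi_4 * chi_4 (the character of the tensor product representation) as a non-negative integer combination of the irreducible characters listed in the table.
chi_4 tensor chi_4 = chi_1 + chi_2 + chi_3 + 2*chi_4 (all other irreducibles have multiplicity 0).

Reasoning: The character of a tensor product is the pointwise product (chi_4 * chi_4)(C) = chi_4(C) * chi_4(C):
  {e}: (3)*(3), (ab)(cd): (-1)*(-1), (abc): (0)*(0), (acb): (0)*(0)
so (chi_4 * chi_4) takes values
  {e} -> 9, (ab)(cd) -> 1, (abc) -> 0, (acb) -> 0.
Now take the inner product of this character with each irreducible chi from the table, <chi_4*chi_4, chi> = (1/12) sum_C |C| (chi_4*chi_4)(C) conj(chi(C)):
  <chi_4*chi_4, chi_1> = (1/12)[1*(9)*conj(1) + 3*(1)*conj(1) + 4*(0)*conj(1) + 4*(0)*conj(1)]
      = (1/12)[(9) + (3) + (0) + (0)] = 12/12 = 1
  <chi_4*chi_4, chi_2> = (1/12)[1*(9)*conj(1) + 3*(1)*conj(1) + 4*(0)*conj(exp(2*I*pi/3)) + 4*(0)*conj(exp(-2*I*pi/3))]
      = (1/12)[(9) + (3) + (0) + (0)] = 12/12 = 1
  <chi_4*chi_4, chi_3> = (1/12)[1*(9)*conj(1) + 3*(1)*conj(1) + 4*(0)*conj(exp(-2*I*pi/3)) + 4*(0)*conj(exp(2*I*pi/3))]
      = (1/12)[(9) + (3) + (0) + (0)] = 12/12 = 1
  <chi_4*chi_4, chi_4> = (1/12)[1*(9)*conj(3) + 3*(1)*conj(-1) + 4*(0)*conj(0) + 4*(0)*conj(0)]
      = (1/12)[(27) + (-3) + (0) + (0)] = 24/12 = 2
(Exp terms are combined using exp(i*s)*conj(exp(i*t)) = exp(i*(s-t)), and sums of them are collapsed using the identity that for every m > 1 the m distinct m-th roots of unity sum to 0, e.g. 1 + exp(2*I*pi/3) + exp(-2*I*pi/3) = 0.)
Hence the multiplicities are chi_1: 1, chi_2: 1, chi_3: 1, chi_4: 2. Dimension check: dim(chi_4)*dim(chi_4) = 3*3 = 9 and sum (mult * dim) = 1*1 + 1*1 + 1*1 + 2*3 = 9.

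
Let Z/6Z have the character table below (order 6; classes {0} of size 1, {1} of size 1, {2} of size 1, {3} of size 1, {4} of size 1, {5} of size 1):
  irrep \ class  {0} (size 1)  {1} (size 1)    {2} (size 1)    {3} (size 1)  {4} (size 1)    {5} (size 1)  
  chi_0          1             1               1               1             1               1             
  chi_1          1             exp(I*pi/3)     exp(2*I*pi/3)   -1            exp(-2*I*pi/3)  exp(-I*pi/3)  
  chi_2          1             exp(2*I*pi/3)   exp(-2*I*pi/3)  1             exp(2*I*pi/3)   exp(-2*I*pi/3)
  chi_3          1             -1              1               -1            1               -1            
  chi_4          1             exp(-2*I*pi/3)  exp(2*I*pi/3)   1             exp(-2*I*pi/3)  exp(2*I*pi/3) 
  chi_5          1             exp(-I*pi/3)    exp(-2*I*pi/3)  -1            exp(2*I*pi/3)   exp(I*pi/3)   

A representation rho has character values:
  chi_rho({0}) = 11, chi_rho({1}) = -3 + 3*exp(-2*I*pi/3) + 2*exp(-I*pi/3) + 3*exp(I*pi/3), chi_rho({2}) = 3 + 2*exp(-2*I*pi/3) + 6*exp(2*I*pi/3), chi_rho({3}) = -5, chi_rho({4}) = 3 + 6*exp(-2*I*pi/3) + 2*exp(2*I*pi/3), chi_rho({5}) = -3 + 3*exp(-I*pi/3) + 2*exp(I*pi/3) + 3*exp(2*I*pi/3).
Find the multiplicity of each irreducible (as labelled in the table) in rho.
Multiplicities: chi_0: 0, chi_1: 3, chi_2: 0, chi_3: 3, chi_4: 3, chi_5: 2.

Reasoning: Use <chi_rho, chi> = (1/|G|) sum_C |C| * chi_rho(C) * conj(chi(C)) with |G| = 6 for each irreducible chi in the table:
  <chi_rho, chi_0> = (1/6)[1*(11)*conj(1) + 1*(-3 + 3*exp(-2*I*pi/3) + 2*exp(-I*pi/3) + 3*exp(I*pi/3))*conj(1) + 1*(3 + 2*exp(-2*I*pi/3) + 6*exp(2*I*pi/3))*conj(1) + 1*(-5)*conj(1) + 1*(3 + 6*exp(-2*I*pi/3) + 2*exp(2*I*pi/3))*conj(1) + 1*(-3 + 3*exp(-I*pi/3) + 2*exp(I*pi/3) + 3*exp(2*I*pi/3))*conj(1)]
      = (1/6)[(11) + (-3 + 3*exp(-2*I*pi/3) + 2*exp(-I*pi/3) + 3*exp(I*pi/3)) + (3 + 2*exp(-2*I*pi/3) + 6*exp(2*I*pi/3)) + (-5) + (3 + 6*exp(-2*I*pi/3) + 2*exp(2*I*pi/3)) + (-3 + 3*exp(-I*pi/3) + 2*exp(I*pi/3) + 3*exp(2*I*pi/3))] = 0/6 = 0
  <chi_rho, chi_1> = (1/6)[1*(11)*conj(1) + 1*(-3 + 3*exp(-2*I*pi/3) + 2*exp(-I*pi/3) + 3*exp(I*pi/3))*conj(exp(I*pi/3)) + 1*(3 + 2*exp(-2*I*pi/3) + 6*exp(2*I*pi/3))*conj(exp(2*I*pi/3)) + 1*(-5)*conj(-1) + 1*(3 + 6*exp(-2*I*pi/3) + 2*exp(2*I*pi/3))*conj(exp(-2*I*pi/3)) + 1*(-3 + 3*exp(-I*pi/3) + 2*exp(I*pi/3) + 3*exp(2*I*pi/3))*conj(exp(-I*pi/3))]
      = (1/6)[(11) + (2*exp(-2*I*pi/3) - 3*exp(-I*pi/3)) + (6 + 3*exp(-2*I*pi/3) + 2*exp(2*I*pi/3)) + (5) + (6 + 2*exp(-2*I*pi/3) + 3*exp(2*I*pi/3)) + (-3*exp(I*pi/3) + 2*exp(2*I*pi/3))] = 18/6 = 3
  <chi_rho, chi_2> = (1/6)[1*(11)*conj(1) + 1*(-3 + 3*exp(-2*I*pi/3) + 2*exp(-I*pi/3) + 3*exp(I*pi/3))*conj(exp(2*I*pi/3)) + 1*(3 + 2*exp(-2*I*pi/3) + 6*exp(2*I*pi/3))*conj(exp(-2*I*pi/3)) + 1*(-5)*conj(1) + 1*(3 + 6*exp(-2*I*pi/3) + 2*exp(2*I*pi/3))*conj(exp(2*I*pi/3)) + 1*(-3 + 3*exp(-I*pi/3) + 2*exp(I*pi/3) + 3*exp(2*I*pi/3))*conj(exp(-2*I*pi/3))]
      = (1/6)[(11) + (-2 + 3*exp(-I*pi/3) + 3*exp(2*I*pi/3) - 3*exp(-2*I*pi/3)) + (2 + 6*exp(-2*I*pi/3) + 3*exp(2*I*pi/3)) + (-5) + (2 + 3*exp(-2*I*pi/3) + 6*exp(2*I*pi/3)) + (-2 + 3*exp(-2*I*pi/3) - 3*exp(2*I*pi/3) + 3*exp(I*pi/3))] = 0/6 = 0
  <chi_rho, chi_3> = (1/6)[1*(11)*conj(1) + 1*(-3 + 3*exp(-2*I*pi/3) + 2*exp(-I*pi/3) + 3*exp(I*pi/3))*conj(-1) + 1*(3 + 2*exp(-2*I*pi/3) + 6*exp(2*I*pi/3))*conj(1) + 1*(-5)*conj(-1) + 1*(3 + 6*exp(-2*I*pi/3) + 2*exp(2*I*pi/3))*conj(1) + 1*(-3 + 3*exp(-I*pi/3) + 2*exp(I*pi/3) + 3*exp(2*I*pi/3))*conj(-1)]
      = (1/6)[(11) + (3 - 3*exp(I*pi/3) - 2*exp(-I*pi/3) - 3*exp(-2*I*pi/3)) + (3 + 2*exp(-2*I*pi/3) + 6*exp(2*I*pi/3)) + (5) + (3 + 6*exp(-2*I*pi/3) + 2*exp(2*I*pi/3)) + (3 - 3*exp(2*I*pi/3) - 2*exp(I*pi/3) - 3*exp(-I*pi/3))] = 18/6 = 3
  <chi_rho, chi_4> = (1/6)[1*(11)*conj(1) + 1*(-3 + 3*exp(-2*I*pi/3) + 2*exp(-I*pi/3) + 3*exp(I*pi/3))*conj(exp(-2*I*pi/3)) + 1*(3 + 2*exp(-2*I*pi/3) + 6*exp(2*I*pi/3))*conj(exp(2*I*pi/3)) + 1*(-5)*conj(1) + 1*(3 + 6*exp(-2*I*pi/3) + 2*exp(2*I*pi/3))*conj(exp(-2*I*pi/3)) + 1*(-3 + 3*exp(-I*pi/3) + 2*exp(I*pi/3) + 3*exp(2*I*pi/3))*conj(exp(2*I*pi/3))]
      = (1/6)[(11) + (-3*exp(2*I*pi/3) + 2*exp(I*pi/3)) + (6 + 3*exp(-2*I*pi/3) + 2*exp(2*I*pi/3)) + (-5) + (6 + 2*exp(-2*I*pi/3) + 3*exp(2*I*pi/3)) + (2*exp(-I*pi/3) - 3*exp(-2*I*pi/3))] = 18/6 = 3
  <chi_rho, chi_5> = (1/6)[1*(11)*conj(1) + 1*(-3 + 3*exp(-2*I*pi/3) + 2*exp(-I*pi/3) + 3*exp(I*pi/3))*conj(exp(-I*pi/3)) + 1*(3 + 2*exp(-2*I*pi/3) + 6*exp(2*I*pi/3))*conj(exp(-2*I*pi/3)) + 1*(-5)*conj(-1) + 1*(3 + 6*exp(-2*I*pi/3) + 2*exp(2*I*pi/3))*conj(exp(2*I*pi/3)) + 1*(-3 + 3*exp(-I*pi/3) + 2*exp(I*pi/3) + 3*exp(2*I*pi/3))*conj(exp(I*pi/3))]
      = (1/6)[(11) + (2 - 3*exp(I*pi/3) + 3*exp(-I*pi/3) + 3*exp(2*I*pi/3)) + (2 + 6*exp(-2*I*pi/3) + 3*exp(2*I*pi/3)) + (5) + (2 + 3*exp(-2*I*pi/3) + 6*exp(2*I*pi/3)) + (2 + 3*exp(-2*I*pi/3) - 3*exp(-I*pi/3) + 3*exp(I*pi/3))] = 12/6 = 2
(Exp terms are combined using exp(i*s)*conj(exp(i*t)) = exp(i*(s-t)), and sums of them are collapsed using the identity that for every m > 1 the m distinct m-th roots of unity sum to 0, e.g. 1 + exp(2*I*pi/3) + exp(-2*I*pi/3) = 0.)
Dimension check: dim(rho) = sum (mult * dim) = 0*1 + 3*1 + 0*1 + 3*1 + 3*1 + 2*1 = 11 = chi_rho(e) = 11.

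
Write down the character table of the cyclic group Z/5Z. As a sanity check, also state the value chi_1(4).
Character table of Z/5Z (irreps indexed chi_0,...,chi_4 with chi_k(m) = zeta_5^(k*m), zeta_5 = exp(2*pi*i/5)):
  irrep \ class  {0} (size 1)  {1} (size 1)    {2} (size 1)    {3} (size 1)    {4} (size 1)  
  chi_0          1             1               1               1               1             
  chi_1          1             exp(2*I*pi/5)   exp(4*I*pi/5)   exp(-4*I*pi/5)  exp(-2*I*pi/5)
  chi_2          1             exp(4*I*pi/5)   exp(-2*I*pi/5)  exp(2*I*pi/5)   exp(-4*I*pi/5)
  chi_3          1             exp(-4*I*pi/5)  exp(2*I*pi/5)   exp(-2*I*pi/5)  exp(4*I*pi/5) 
  chi_4          1             exp(-2*I*pi/5)  exp(-4*I*pi/5)  exp(4*I*pi/5)   exp(2*I*pi/5) 

Spot check: chi_1(4) = zeta_5^(1*4) = zeta_5^4 = exp(-2*I*pi/5).

Argument: Z/5Z is abelian, so all 5 irreducible complex representations are 1-dimensional. They are given by chi_k(m) = zeta_5^(k*m) for k = 0,...,4. Row orthogonality: sum_m chi_k(m) conj(chi_l(m)) = 5 * [k = l].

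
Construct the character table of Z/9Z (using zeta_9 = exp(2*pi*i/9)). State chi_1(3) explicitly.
Character table of Z/9Z (irreps indexed chi_0,...,chi_8 with chi_k(m) = zeta_9^(k*m), zeta_9 = exp(2*pi*i/9)):
  irrep \ class  {0} (size 1)  {1} (size 1)    {2} (size 1)    {3} (size 1)    {4} (size 1)    {5} (size 1)    {6} (size 1)    {7} (size 1)    {8} (size 1)  
  chi_0          1             1               1               1               1               1               1               1               1             
  chi_1          1             exp(2*I*pi/9)   exp(4*I*pi/9)   exp(2*I*pi/3)   exp(8*I*pi/9)   exp(-8*I*pi/9)  exp(-2*I*pi/3)  exp(-4*I*pi/9)  exp(-2*I*pi/9)
  chi_2          1             exp(4*I*pi/9)   exp(8*I*pi/9)   exp(-2*I*pi/3)  exp(-2*I*pi/9)  exp(2*I*pi/9)   exp(2*I*pi/3)   exp(-8*I*pi/9)  exp(-4*I*pi/9)
  chi_3          1             exp(2*I*pi/3)   exp(-2*I*pi/3)  1               exp(2*I*pi/3)   exp(-2*I*pi/3)  1               exp(2*I*pi/3)   exp(-2*I*pi/3)
  chi_4          1             exp(8*I*pi/9)   exp(-2*I*pi/9)  exp(2*I*pi/3)   exp(-4*I*pi/9)  exp(4*I*pi/9)   exp(-2*I*pi/3)  exp(2*I*pi/9)   exp(-8*I*pi/9)
  chi_5          1             exp(-8*I*pi/9)  exp(2*I*pi/9)   exp(-2*I*pi/3)  exp(4*I*pi/9)   exp(-4*I*pi/9)  exp(2*I*pi/3)   exp(-2*I*pi/9)  exp(8*I*pi/9) 
  chi_6          1             exp(-2*I*pi/3)  exp(2*I*pi/3)   1               exp(-2*I*pi/3)  exp(2*I*pi/3)   1               exp(-2*I*pi/3)  exp(2*I*pi/3) 
  chi_7          1             exp(-4*I*pi/9)  exp(-8*I*pi/9)  exp(2*I*pi/3)   exp(2*I*pi/9)   exp(-2*I*pi/9)  exp(-2*I*pi/3)  exp(8*I*pi/9)   exp(4*I*pi/9) 
  chi_8          1             exp(-2*I*pi/9)  exp(-4*I*pi/9)  exp(-2*I*pi/3)  exp(-8*I*pi/9)  exp(8*I*pi/9)   exp(2*I*pi/3)   exp(4*I*pi/9)   exp(2*I*pi/9) 

Spot check: chi_1(3) = zeta_9^(1*3) = zeta_9^3 = exp(2*I*pi/3).

Why: Z/9Z is abelian, so all 9 irreducible complex representations are 1-dimensional. They are given by chi_k(m) = zeta_9^(k*m) for k = 0,...,8. Row orthogonality: sum_m chi_k(m) conj(chi_l(m)) = 9 * [k = l].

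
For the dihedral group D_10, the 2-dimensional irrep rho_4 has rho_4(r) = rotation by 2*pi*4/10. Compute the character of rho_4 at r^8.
chi_{rho_4}(r^8) = 2*cos(2*pi*4*8/10) = -1/2 + sqrt(5)/2

rho_4(r^8) is rotation by angle 2*pi*4*8/10, whose trace is 2*cos(2*pi*4*8/10) = -1/2 + sqrt(5)/2.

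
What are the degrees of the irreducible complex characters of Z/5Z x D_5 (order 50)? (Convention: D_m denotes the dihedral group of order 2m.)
Dimensions: 1, 1, 1, 1, 1, 1, 1, 1, 1, 1, 2, 2, 2, 2, 2, 2, 2, 2, 2, 2

There are 20 irreducibles (= number of conjugacy classes). Their dimensions d_i satisfy sum d_i^2 = |G| = 50: 1 + 1 + 1 + 1 + 1 + 1 + 1 + 1 + 1 + 1 + 4 + 4 + 4 + 4 + 4 + 4 + 4 + 4 + 4 + 4 = 50. (For the product with Z/5Z: each of the 5 1-dim characters of Z/5Z tensors with each irrep of D_5, giving 5 copies of each D_5-dimension.)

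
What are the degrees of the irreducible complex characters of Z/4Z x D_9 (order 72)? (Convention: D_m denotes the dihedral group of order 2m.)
Dimensions: 1, 1, 1, 1, 1, 1, 1, 1, 2, 2, 2, 2, 2, 2, 2, 2, 2, 2, 2, 2, 2, 2, 2, 2

Argument: There are 24 irreducibles (= number of conjugacy classes). Their dimensions d_i satisfy sum d_i^2 = |G| = 72: 1 + 1 + 1 + 1 + 1 + 1 + 1 + 1 + 4 + 4 + 4 + 4 + 4 + 4 + 4 + 4 + 4 + 4 + 4 + 4 + 4 + 4 + 4 + 4 = 72. (For the product with Z/4Z: each of the 4 1-dim characters of Z/4Z tensors with each irrep of D_9, giving 4 copies of each D_9-dimension.)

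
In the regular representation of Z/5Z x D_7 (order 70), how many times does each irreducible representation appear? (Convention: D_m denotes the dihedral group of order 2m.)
Each irreducible V_i of dimension d_i appears with multiplicity d_i, i.e. rho_reg = (direct sum over all irreducibles V_i) d_i V_i. The irreducible dimensions for Z/5Z x D_7 are 1, 1, 1, 1, 1, 1, 1, 1, 1, 1, 2, 2, 2, 2, 2, 2, 2, 2, 2, 2, 2, 2, 2, 2, 2: 10 irreducibles of dimension 1, each with multiplicity 1; 15 irreducibles of dimension 2, each with multiplicity 2. Total dimension 10*1*1 + 15*2*2 = 70 = |G|.

Why: General theorem: in the regular representation of a finite group G, each irreducible appears with multiplicity equal to its dimension. Check: dim(rho_reg) = sum d_i^2 = 1 + 1 + 1 + 1 + 1 + 1 + 1 + 1 + 1 + 1 + 4 + 4 + 4 + 4 + 4 + 4 + 4 + 4 + 4 + 4 + 4 + 4 + 4 + 4 + 4 = 70 = |G|.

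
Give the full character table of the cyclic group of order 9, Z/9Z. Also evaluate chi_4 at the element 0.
Character table of Z/9Z (irreps indexed chi_0,...,chi_8 with chi_k(m) = zeta_9^(k*m), zeta_9 = exp(2*pi*i/9)):
  irrep \ class  {0} (size 1)  {1} (size 1)    {2} (size 1)    {3} (size 1)    {4} (size 1)    {5} (size 1)    {6} (size 1)    {7} (size 1)    {8} (size 1)  
  chi_0          1             1               1               1               1               1               1               1               1             
  chi_1          1             exp(2*I*pi/9)   exp(4*I*pi/9)   exp(2*I*pi/3)   exp(8*I*pi/9)   exp(-8*I*pi/9)  exp(-2*I*pi/3)  exp(-4*I*pi/9)  exp(-2*I*pi/9)
  chi_2          1             exp(4*I*pi/9)   exp(8*I*pi/9)   exp(-2*I*pi/3)  exp(-2*I*pi/9)  exp(2*I*pi/9)   exp(2*I*pi/3)   exp(-8*I*pi/9)  exp(-4*I*pi/9)
  chi_3          1             exp(2*I*pi/3)   exp(-2*I*pi/3)  1               exp(2*I*pi/3)   exp(-2*I*pi/3)  1               exp(2*I*pi/3)   exp(-2*I*pi/3)
  chi_4          1             exp(8*I*pi/9)   exp(-2*I*pi/9)  exp(2*I*pi/3)   exp(-4*I*pi/9)  exp(4*I*pi/9)   exp(-2*I*pi/3)  exp(2*I*pi/9)   exp(-8*I*pi/9)
  chi_5          1             exp(-8*I*pi/9)  exp(2*I*pi/9)   exp(-2*I*pi/3)  exp(4*I*pi/9)   exp(-4*I*pi/9)  exp(2*I*pi/3)   exp(-2*I*pi/9)  exp(8*I*pi/9) 
  chi_6          1             exp(-2*I*pi/3)  exp(2*I*pi/3)   1               exp(-2*I*pi/3)  exp(2*I*pi/3)   1               exp(-2*I*pi/3)  exp(2*I*pi/3) 
  chi_7          1             exp(-4*I*pi/9)  exp(-8*I*pi/9)  exp(2*I*pi/3)   exp(2*I*pi/9)   exp(-2*I*pi/9)  exp(-2*I*pi/3)  exp(8*I*pi/9)   exp(4*I*pi/9) 
  chi_8          1             exp(-2*I*pi/9)  exp(-4*I*pi/9)  exp(-2*I*pi/3)  exp(-8*I*pi/9)  exp(8*I*pi/9)   exp(2*I*pi/3)   exp(4*I*pi/9)   exp(2*I*pi/9) 

Spot check: chi_4(0) = zeta_9^(4*0) = zeta_9^0 = 1.

Details: Z/9Z is abelian, so all 9 irreducible complex representations are 1-dimensional. They are given by chi_k(m) = zeta_9^(k*m) for k = 0,...,8. Row orthogonality: sum_m chi_k(m) conj(chi_l(m)) = 9 * [k = l].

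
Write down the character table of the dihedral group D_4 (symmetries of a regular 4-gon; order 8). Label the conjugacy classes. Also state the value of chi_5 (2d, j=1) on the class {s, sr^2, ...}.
Conjugacy classes: {e} of size 1, {r^2} of size 1, {r^1, r^3} of size 2, {s, sr^2, ...} of size 2, {sr, sr^3, ...} of size 2.
Character table:
  irrep \ class              {e} (size 1)  {r^2} (size 1)  {r^1, r^3} (size 2)  {s, sr^2, ...} (size 2)  {sr, sr^3, ...} (size 2)
  chi_1 (triv)               1             1               1                    1                        1                       
  chi_2 (sign: r->1, s->-1)  1             1               1                    -1                       -1                      
  chi_3 (r->-1, s->1)        1             1               -1                   1                        -1                      
  chi_4 (r->-1, s->-1)       1             1               -1                   -1                       1                       
  chi_5 (2d, j=1)            2             -2              0                    0                        0                       

Spot check: chi_5 (2d, j=1) on {s, sr^2, ...} = 0.

Derivation: D_4 has order 2*4 = 8 with 5 conjugacy classes, hence 5 irreducibles. Sum of squared dims 1 + 1 + 1 + 1 + 4 = 8 = |G|. Linear characters come from the abelianisation; the 2-dimensional irreps have character r^k -> 2*cos(2*pi*j*k/4), reflections -> 0.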